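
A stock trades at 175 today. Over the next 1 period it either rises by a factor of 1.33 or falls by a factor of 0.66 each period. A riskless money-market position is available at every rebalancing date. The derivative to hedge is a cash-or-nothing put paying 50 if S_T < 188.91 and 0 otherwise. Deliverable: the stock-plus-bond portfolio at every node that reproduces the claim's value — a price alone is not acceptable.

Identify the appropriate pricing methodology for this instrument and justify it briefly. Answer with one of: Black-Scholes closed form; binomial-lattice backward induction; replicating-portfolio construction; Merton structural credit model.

framework: replicating-portfolio construction

Key observation: a price alone would not answer the question — the per-node share/bond construction on the spot-175, 1.33/0.66 tree is required, and only the replicating-portfolio method yields it.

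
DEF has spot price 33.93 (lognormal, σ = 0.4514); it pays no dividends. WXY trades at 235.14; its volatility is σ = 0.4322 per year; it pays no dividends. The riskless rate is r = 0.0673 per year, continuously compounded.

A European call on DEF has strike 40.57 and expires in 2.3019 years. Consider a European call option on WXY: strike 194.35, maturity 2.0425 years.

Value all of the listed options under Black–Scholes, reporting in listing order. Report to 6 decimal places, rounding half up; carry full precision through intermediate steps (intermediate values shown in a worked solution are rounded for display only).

price(DEF call K=40.57) = 8.798462
price(WXY call K=194.35) = 88.409913

[DEF call K=40.57]
σ√T = 0.4514·√2.3019 = 0.684865
d₁ = (ln(S/K) + (r+σ²/2)T) / (σ√T) = (ln(33.93/40.57) + (0.0673+0.4514²/2)·2.3019) / 0.684865 = (-0.178729 + 0.389438) / 0.684865 = 0.307664
d₂ = d₁ − σ√T = 0.307664 − 0.684865 = -0.377200
e^{−rT} = 0.856486
N(d₁) = 0.620831,  N(d₂) = 0.353012
price = S·N(d₁) − K·e^{−rT}·N(d₂) = 21.064799 − 12.266337 = 8.798462
[WXY call K=194.35]
σ√T = 0.4322·√2.0425 = 0.617683
d₁ = (ln(S/K) + (r+σ²/2)T) / (σ√T) = (ln(235.14/194.35) + (0.0673+0.4322²/2)·2.0425) / 0.617683 = (0.190520 + 0.328227) / 0.617683 = 0.839827
d₂ = d₁ − σ√T = 0.839827 − 0.617683 = 0.222144
e^{−rT} = 0.871569
N(d₁) = 0.799497,  N(d₂) = 0.587899
price = S·N(d₁) − K·e^{−rT}·N(d₂) = 187.993787 − 99.583874 = 88.409913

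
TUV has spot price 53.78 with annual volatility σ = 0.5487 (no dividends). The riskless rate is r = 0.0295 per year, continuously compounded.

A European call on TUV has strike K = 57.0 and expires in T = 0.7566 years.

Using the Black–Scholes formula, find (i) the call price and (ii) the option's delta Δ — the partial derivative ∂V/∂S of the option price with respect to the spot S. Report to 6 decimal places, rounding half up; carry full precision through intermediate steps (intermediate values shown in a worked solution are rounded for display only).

price = 9.376233
Δ = 0.564963

σ√T = 0.5487·√0.7566 = 0.477274
d₁ = (ln(S/K) + (r+σ²/2)T) / (σ√T) = (ln(53.78/57.0) + (0.0295+0.5487²/2)·0.7566) / 0.477274 = (-0.058150 + 0.136215) / 0.477274 = 0.163565
d₂ = d₁ − σ√T = 0.163565 − 0.477274 = -0.313709
e^{−rT} = 0.977928
N(d₁) = 0.564963,  N(d₂) = 0.376871
Call price V = S·N(d₁) − K·e^{−rT}·N(d₂) = 30.383726 − 21.007493 = 9.376233
Δ = N(d₁) = 0.564963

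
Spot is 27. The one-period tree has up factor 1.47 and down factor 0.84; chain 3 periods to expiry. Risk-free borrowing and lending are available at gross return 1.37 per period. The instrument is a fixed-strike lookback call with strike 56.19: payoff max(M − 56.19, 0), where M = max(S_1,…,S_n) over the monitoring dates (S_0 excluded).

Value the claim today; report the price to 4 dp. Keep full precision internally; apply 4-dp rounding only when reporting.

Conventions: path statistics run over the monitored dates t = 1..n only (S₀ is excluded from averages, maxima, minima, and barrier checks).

With p* = (R−d)/(u−d) = 0.8413, sum probability × payoff across the paths and divide by R^3.
Enumerate all 2^3 = 8 price paths (U = up ×1.47, D = down ×0.84); each path with k up-moves has probability p*^k·(1−p*)^(3−k).
DDD: M=22.6800, payoff=0.0000, prob=0.003999
UDD: M=39.6900, payoff=0.0000, prob=0.021196
DUD: M=33.3396, payoff=0.0000, prob=0.021196
UUD: M=58.3443, payoff=2.1543, prob=0.112339
DDU: M=28.0053, payoff=0.0000, prob=0.021196
UDU: M=49.0092, payoff=0.0000, prob=0.112339
DUU: M=49.0092, payoff=0.0000, prob=0.112339
UUU: M=85.7661, payoff=29.5761, prob=0.595396
Price = Σ prob·payoff / R^3 = 17.851518 / 2.571353 = 6.9425

price = 6.9425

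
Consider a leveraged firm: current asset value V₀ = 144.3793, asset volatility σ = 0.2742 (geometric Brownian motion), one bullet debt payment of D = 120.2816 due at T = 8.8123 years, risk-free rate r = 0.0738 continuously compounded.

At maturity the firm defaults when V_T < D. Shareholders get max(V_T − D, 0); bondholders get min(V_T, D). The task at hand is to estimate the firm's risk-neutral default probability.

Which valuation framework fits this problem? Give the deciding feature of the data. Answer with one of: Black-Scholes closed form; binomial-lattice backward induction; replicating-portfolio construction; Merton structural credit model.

Key observation: a levered firm with one bullet debt due at 8.8123 years is the canonical structural-credit setup: equity is a call on the firm's assets struck at the face value.

framework: Merton structural credit model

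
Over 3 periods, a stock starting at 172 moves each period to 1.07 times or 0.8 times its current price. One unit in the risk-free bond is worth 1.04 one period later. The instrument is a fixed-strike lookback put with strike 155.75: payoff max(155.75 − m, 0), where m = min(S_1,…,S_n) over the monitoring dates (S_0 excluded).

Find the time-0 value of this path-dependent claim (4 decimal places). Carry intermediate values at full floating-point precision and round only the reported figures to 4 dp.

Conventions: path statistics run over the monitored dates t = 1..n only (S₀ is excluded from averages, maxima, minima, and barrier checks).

price = 3.3502

No-arbitrage gives p* = (R−d)/(u−d) = 0.8889: enumerate every path, weight its payoff by its p*-probability, and discount by R^3.
Enumerate all 2^3 = 8 price paths (U = up ×1.07, D = down ×0.8); each path with k up-moves has probability p*^k·(1−p*)^(3−k).
DDD: m=88.0640, payoff=67.6860, prob=0.001372
UDD: m=117.7856, payoff=37.9644, prob=0.010974
DUD: m=117.7856, payoff=37.9644, prob=0.010974
UUD: m=157.5382, payoff=0.0000, prob=0.087791
DDU: m=110.0800, payoff=45.6700, prob=0.010974
UDU: m=147.2320, payoff=8.5180, prob=0.087791
DUU: m=137.6000, payoff=18.1500, prob=0.087791
UUU: m=184.0400, payoff=0.0000, prob=0.702332
Price = Σ prob·payoff / R^3 = 3.768489 / 1.124864 = 3.3502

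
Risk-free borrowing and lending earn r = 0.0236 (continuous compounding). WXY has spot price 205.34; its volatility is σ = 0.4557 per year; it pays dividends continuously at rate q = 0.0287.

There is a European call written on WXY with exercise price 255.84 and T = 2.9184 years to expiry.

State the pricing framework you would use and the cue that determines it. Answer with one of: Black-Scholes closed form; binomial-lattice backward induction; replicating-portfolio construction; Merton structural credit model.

Key observation: with WXY following a GBM at constant σ and r, the European call struck at 255.84 prices in closed form — nothing here needs a stepwise model or a balance sheet.

framework: Black-Scholes closed form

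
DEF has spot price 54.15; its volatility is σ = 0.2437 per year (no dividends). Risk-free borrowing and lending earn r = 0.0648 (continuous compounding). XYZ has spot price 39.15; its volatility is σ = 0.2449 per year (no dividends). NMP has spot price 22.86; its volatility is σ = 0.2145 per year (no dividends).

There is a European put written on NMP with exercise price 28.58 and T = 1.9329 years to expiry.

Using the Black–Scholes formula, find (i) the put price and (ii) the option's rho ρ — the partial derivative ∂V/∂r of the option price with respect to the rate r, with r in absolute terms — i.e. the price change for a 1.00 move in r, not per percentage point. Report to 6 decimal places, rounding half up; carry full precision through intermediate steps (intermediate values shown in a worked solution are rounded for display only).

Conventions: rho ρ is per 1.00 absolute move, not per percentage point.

price = 4.178340
ρ = -33.320700

σ√T = 0.2145·√1.9329 = 0.298217
d₁ = (ln(S/K) + (r+σ²/2)T) / (σ√T) = (ln(22.86/28.58) + (0.0648+0.2145²/2)·1.9329) / 0.298217 = (-0.223319 + 0.169719) / 0.298217 = -0.179735
d₂ = d₁ − σ√T = -0.179735 − 0.298217 = -0.477952
e^{−rT} = 0.882275
N(−d₁) = 0.571320,  N(−d₂) = 0.683658
Put price V = K·e^{−rT}·N(−d₂) − S·N(−d₁) = 17.238709 − 13.060368 = 4.178340
ρ = −K·T·e^{−rT}·N(−d₂) = -33.320700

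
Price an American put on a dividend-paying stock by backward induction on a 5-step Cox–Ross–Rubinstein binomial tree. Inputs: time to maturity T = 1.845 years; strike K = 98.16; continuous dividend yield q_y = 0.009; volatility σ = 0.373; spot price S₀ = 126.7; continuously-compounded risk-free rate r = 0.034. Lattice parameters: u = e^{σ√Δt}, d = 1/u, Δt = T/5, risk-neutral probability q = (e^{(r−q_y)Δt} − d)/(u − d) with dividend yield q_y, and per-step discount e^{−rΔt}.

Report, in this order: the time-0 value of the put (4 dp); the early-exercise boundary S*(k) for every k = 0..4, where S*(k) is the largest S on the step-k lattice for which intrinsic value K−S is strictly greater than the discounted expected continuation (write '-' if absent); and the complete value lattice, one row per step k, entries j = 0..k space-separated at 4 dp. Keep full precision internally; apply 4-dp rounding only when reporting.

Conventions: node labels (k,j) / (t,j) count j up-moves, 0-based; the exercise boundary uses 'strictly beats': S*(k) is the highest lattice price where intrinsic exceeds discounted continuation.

price = 8.7057
boundary = - - - 64.2050 51.1878
tree:
8.7057
14.1347 2.6680
22.3373 5.0392 0.0000
33.9550 9.5179 0.0000 0.0000
46.9722 17.9772 0.0000 0.0000 0.0000
57.3503 33.9550 0.0000 0.0000 0.0000 0.0000

Δt=0.36900  u=1.25430  d=0.79726  q=0.46387  discount=0.98753
step 5 (expiry): payoffs max(K−S,0) = 57.3503 33.9550 0.0000 0.0000 0.0000 0.0000
step 4: (k=4,j=0): S=51.1878, K−S=46.9722, hold=45.9181 ⇒ V=46.9722 exercise | (k=4,j=1): S=80.5326, K−S=17.6274, hold=17.9772 ⇒ V=17.9772 continue | (k=4,j=2): S=126.7000, K−S=0.0000, hold=0.0000 ⇒ V=0.0000 continue | (k=4,j=3): S=199.3341, K−S=0.0000, hold=0.0000 ⇒ V=0.0000 continue | (k=4,j=4): S=313.6078, K−S=0.0000, hold=0.0000 ⇒ V=0.0000 continue  boundary S*=51.1878
step 3: (k=3,j=0): S=64.2050, K−S=33.9550, hold=33.1043 ⇒ V=33.9550 exercise | (k=3,j=1): S=101.0123, K−S=0.0000, hold=9.5179 ⇒ V=9.5179 continue | (k=3,j=2): S=158.9202, K−S=0.0000, hold=0.0000 ⇒ V=0.0000 continue | (k=3,j=3): S=250.0255, K−S=0.0000, hold=0.0000 ⇒ V=0.0000 continue  boundary S*=64.2050
step 2: (k=2,j=0): S=80.5326, K−S=17.6274, hold=22.3373 ⇒ V=22.3373 continue | (k=2,j=1): S=126.7000, K−S=0.0000, hold=5.0392 ⇒ V=5.0392 continue | (k=2,j=2): S=199.3341, K−S=0.0000, hold=0.0000 ⇒ V=0.0000 continue  boundary S*=-
step 1: (k=1,j=0): S=101.0123, K−S=0.0000, hold=14.1347 ⇒ V=14.1347 continue | (k=1,j=1): S=158.9202, K−S=0.0000, hold=2.6680 ⇒ V=2.6680 continue  boundary S*=-
step 0: (k=0,j=0): S=126.7000, K−S=0.0000, hold=8.7057 ⇒ V=8.7057 continue  boundary S*=-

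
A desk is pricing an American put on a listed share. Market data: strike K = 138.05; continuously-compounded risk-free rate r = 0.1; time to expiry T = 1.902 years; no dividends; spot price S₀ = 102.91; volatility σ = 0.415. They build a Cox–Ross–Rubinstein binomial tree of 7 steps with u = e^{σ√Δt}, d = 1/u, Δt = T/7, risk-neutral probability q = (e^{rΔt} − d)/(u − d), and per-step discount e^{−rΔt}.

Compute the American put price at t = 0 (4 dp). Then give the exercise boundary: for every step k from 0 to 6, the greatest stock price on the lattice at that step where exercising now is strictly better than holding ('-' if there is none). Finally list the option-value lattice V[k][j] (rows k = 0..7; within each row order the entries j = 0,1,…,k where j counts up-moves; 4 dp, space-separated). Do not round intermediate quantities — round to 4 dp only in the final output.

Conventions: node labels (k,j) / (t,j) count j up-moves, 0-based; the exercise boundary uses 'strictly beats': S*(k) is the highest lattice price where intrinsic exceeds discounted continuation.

Δt=0.27171  u=1.24150  d=0.80547  q=0.50930  discount=0.97319
step 7 (expiry): payoffs max(K−S,0) = 115.4129 103.1588 84.2710 55.1586 10.2868 0.0000 0.0000 0.0000
step 6: (k=6,j=0): S=28.1040, K−S=109.9460, hold=106.2455 ⇒ V=109.9460 exercise | (k=6,j=1): S=43.3176, K−S=94.7324, hold=91.0319 ⇒ V=94.7324 exercise | (k=6,j=2): S=66.7669, K−S=71.2831, hold=67.5826 ⇒ V=71.2831 exercise | (k=6,j=3): S=102.9100, K−S=35.1400, hold=31.4395 ⇒ V=35.1400 exercise | (k=6,j=4): S=158.6186, K−S=0.0000, hold=4.9124 ⇒ V=4.9124 continue | (k=6,j=5): S=244.4841, K−S=0.0000, hold=0.0000 ⇒ V=0.0000 continue | (k=6,j=6): S=376.8313, K−S=0.0000, hold=0.0000 ⇒ V=0.0000 continue  boundary S*=102.9100
step 5: (k=5,j=0): S=34.8912, K−S=103.1588, hold=99.4582 ⇒ V=103.1588 exercise | (k=5,j=1): S=53.7790, K−S=84.2710, hold=80.5705 ⇒ V=84.2710 exercise | (k=5,j=2): S=82.8914, K−S=55.1586, hold=51.4581 ⇒ V=55.1586 exercise | (k=5,j=3): S=127.7632, K−S=10.2868, hold=19.2159 ⇒ V=19.2159 continue | (k=5,j=4): S=196.9257, K−S=0.0000, hold=2.3459 ⇒ V=2.3459 continue | (k=5,j=5): S=303.5280, K−S=0.0000, hold=0.0000 ⇒ V=0.0000 continue  boundary S*=82.8914
step 4: (k=4,j=0): S=43.3176, K−S=94.7324, hold=91.0319 ⇒ V=94.7324 exercise | (k=4,j=1): S=66.7669, K−S=71.2831, hold=67.5826 ⇒ V=71.2831 exercise | (k=4,j=2): S=102.9100, K−S=35.1400, hold=35.8651 ⇒ V=35.8651 continue | (k=4,j=3): S=158.6186, K−S=0.0000, hold=10.3392 ⇒ V=10.3392 continue | (k=4,j=4): S=244.4841, K−S=0.0000, hold=1.1203 ⇒ V=1.1203 continue  boundary S*=66.7669
step 3: (k=3,j=0): S=53.7790, K−S=84.2710, hold=80.5705 ⇒ V=84.2710 exercise | (k=3,j=1): S=82.8914, K−S=55.1586, hold=51.8175 ⇒ V=55.1586 exercise | (k=3,j=2): S=127.7632, K−S=10.2868, hold=22.2519 ⇒ V=22.2519 continue | (k=3,j=3): S=196.9257, K−S=0.0000, hold=5.4927 ⇒ V=5.4927 continue  boundary S*=82.8914
step 2: (k=2,j=0): S=66.7669, K−S=71.2831, hold=67.5826 ⇒ V=71.2831 exercise | (k=2,j=1): S=102.9100, K−S=35.1400, hold=37.3700 ⇒ V=37.3700 continue | (k=2,j=2): S=158.6186, K−S=0.0000, hold=13.3488 ⇒ V=13.3488 continue  boundary S*=66.7669
step 1: (k=1,j=0): S=82.8914, K−S=55.1586, hold=52.5634 ⇒ V=55.1586 exercise | (k=1,j=1): S=127.7632, K−S=10.2868, hold=24.4622 ⇒ V=24.4622 continue  boundary S*=82.8914
step 0: (k=0,j=0): S=102.9100, K−S=35.1400, hold=38.4655 ⇒ V=38.4655 continue  boundary S*=-

price = 38.4655
boundary = - 82.8914 66.7669 82.8914 66.7669 82.8914 102.9100
tree:
38.4655
55.1586 24.4622
71.2831 37.3700 13.3488
84.2710 55.1586 22.2519 5.4927
94.7324 71.2831 35.8651 10.3392 1.1203
103.1588 84.2710 55.1586 19.2159 2.3459 0.0000
109.9460 94.7324 71.2831 35.1400 4.9124 0.0000 0.0000
115.4129 103.1588 84.2710 55.1586 10.2868 0.0000 0.0000 0.0000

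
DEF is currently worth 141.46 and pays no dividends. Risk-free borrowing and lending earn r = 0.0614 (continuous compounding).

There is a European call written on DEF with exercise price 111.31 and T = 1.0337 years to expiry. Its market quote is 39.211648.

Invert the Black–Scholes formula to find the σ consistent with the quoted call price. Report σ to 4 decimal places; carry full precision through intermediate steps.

sigma = 0.2685

At σ = 0.2685 the Black–Scholes value reproduces the quote:
σ√T = 0.2685·√1.0337 = 0.272987
d₁ = (ln(S/K) + (r+σ²/2)T) / (σ√T) = (ln(141.46/111.31) + (0.0614+0.2685²/2)·1.0337) / 0.272987 = (0.239698 + 0.100730) / 0.272987 = 1.247049
d₂ = d₁ − σ√T = 1.247049 − 0.272987 = 0.974063
e^{−rT} = 0.938503
N(d₁) = 0.893810,  N(d₂) = 0.834987
V = S·N(d₁) − K·e^{−rT}·N(d₂) = 126.438406 − 87.226758 = 39.211648 (equal to the quote); since ∂V/∂σ > 0 for all σ, the implied volatility is unique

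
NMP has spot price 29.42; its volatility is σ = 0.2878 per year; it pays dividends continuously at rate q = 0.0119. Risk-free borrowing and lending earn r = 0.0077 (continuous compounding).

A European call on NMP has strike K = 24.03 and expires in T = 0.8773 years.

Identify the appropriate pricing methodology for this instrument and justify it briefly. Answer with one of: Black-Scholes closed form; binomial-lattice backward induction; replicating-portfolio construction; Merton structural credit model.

framework: Black-Scholes closed form

Key observation: a European-exercise option on NMP struck at 24.03 — a GBM underlying with constant parameters — admits an analytic price: the data contain no early exercise, no discrete tree, no debt structure.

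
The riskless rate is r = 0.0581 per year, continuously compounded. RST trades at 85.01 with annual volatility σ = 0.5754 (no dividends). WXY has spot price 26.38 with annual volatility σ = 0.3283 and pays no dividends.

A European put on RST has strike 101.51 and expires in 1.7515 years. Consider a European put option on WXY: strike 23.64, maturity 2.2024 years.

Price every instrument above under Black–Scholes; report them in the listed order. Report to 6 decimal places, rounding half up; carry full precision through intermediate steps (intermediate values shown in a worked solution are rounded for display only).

[RST put K=101.51]
σ√T = 0.5754·√1.7515 = 0.761509
d₁ = (ln(S/K) + (r+σ²/2)T) / (σ√T) = (ln(85.01/101.51) + (0.0581+0.5754²/2)·1.7515) / 0.761509 = (-0.177388 + 0.391710) / 0.761509 = 0.281443
d₂ = d₁ − σ√T = 0.281443 − 0.761509 = -0.480065
e^{−rT} = 0.903244
N(−d₁) = 0.389185,  N(−d₂) = 0.684410
price = K·e^{−rT}·N(−d₂) − S·N(−d₁) = 62.752376 − 33.084634 = 29.667742
[WXY put K=23.64]
σ√T = 0.3283·√2.2024 = 0.487213
d₁ = (ln(S/K) + (r+σ²/2)T) / (σ√T) = (ln(26.38/23.64) + (0.0581+0.3283²/2)·2.2024) / 0.487213 = (0.109666 + 0.246648) / 0.487213 = 0.731330
d₂ = d₁ − σ√T = 0.731330 − 0.487213 = 0.244117
e^{−rT} = 0.879889
N(−d₁) = 0.232289,  N(−d₂) = 0.403570
price = K·e^{−rT}·N(−d₂) − S·N(−d₁) = 8.394490 − 6.127776 = 2.266714

price(RST put K=101.51) = 29.667742
price(WXY put K=23.64) = 2.266714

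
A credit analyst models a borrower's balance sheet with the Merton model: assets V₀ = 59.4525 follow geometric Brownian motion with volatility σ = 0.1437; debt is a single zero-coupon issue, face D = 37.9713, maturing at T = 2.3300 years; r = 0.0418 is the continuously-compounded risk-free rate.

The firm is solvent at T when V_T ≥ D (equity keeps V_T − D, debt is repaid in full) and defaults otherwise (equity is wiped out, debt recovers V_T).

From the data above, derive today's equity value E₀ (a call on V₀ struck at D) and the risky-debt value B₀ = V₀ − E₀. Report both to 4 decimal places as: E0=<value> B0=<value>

Apply the equity-as-call identities (strike 37.9713, horizon 2.3300 years):
d₁ = [ln(V₀/D) + (r + σ²/2)T] / (σ√T)
   = [ln(59.4525/37.9713) + (0.0418 + 0.5·0.1437²)·2.3300] / (0.1437·√2.3300)
   = [0.448347 + 0.121451] / 0.219349 = 2.597683
d₂ = d₁ − σ√T = 2.597683 − 0.219349 = 2.378334
N(d₁) = 0.995307,  N(d₂) = 0.991304,  e^(−rT) = 0.907198
E₀ = V₀·N(d₁) − D·e^(−rT)·N(d₂)
   = 59.4525·0.995307 − 37.9713·0.907198·0.991304 = 25.025537
B₀ = V₀ − E₀ = 59.4525 − 25.025537 = 34.426963

E0=25.0255 B0=34.4270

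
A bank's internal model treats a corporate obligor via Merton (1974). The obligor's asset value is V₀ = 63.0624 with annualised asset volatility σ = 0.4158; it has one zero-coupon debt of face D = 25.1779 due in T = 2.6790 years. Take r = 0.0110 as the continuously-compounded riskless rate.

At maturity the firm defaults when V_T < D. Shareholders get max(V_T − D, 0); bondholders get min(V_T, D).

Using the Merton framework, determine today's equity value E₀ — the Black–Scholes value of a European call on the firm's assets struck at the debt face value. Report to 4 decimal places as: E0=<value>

Apply the equity-as-call identities (strike 25.1779, horizon 2.6790 years):
d₁ = [ln(V₀/D) + (r + σ²/2)T] / (σ√T)
   = [ln(63.0624/25.1779) + (0.0110 + 0.5·0.4158²)·2.6790] / (0.4158·√2.6790)
   = [0.918158 + 0.261055] / 0.680567 = 1.732692
d₂ = d₁ − σ√T = 1.732692 − 0.680567 = 1.052125
N(d₁) = 0.958425,  N(d₂) = 0.853629,  e^(−rT) = 0.970961
E₀ = V₀·N(d₁) − D·e^(−rT)·N(d₂)
   = 63.0624·0.958425 − 25.1779·0.970961·0.853629 = 39.572107

E0=39.5721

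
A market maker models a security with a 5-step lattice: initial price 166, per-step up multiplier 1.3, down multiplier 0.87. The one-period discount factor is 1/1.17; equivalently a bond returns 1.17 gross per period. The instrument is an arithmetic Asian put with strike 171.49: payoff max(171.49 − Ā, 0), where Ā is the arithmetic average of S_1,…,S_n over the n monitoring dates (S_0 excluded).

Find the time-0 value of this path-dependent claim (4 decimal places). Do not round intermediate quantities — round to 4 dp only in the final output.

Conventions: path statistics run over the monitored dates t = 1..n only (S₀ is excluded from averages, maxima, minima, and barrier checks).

Risk-neutral up-probability p* = (R−d)/(u−d) = (1.17−0.87)/(1.3−0.87) = 0.6977; the claim prices as the p*-weighted sum of path payoffs discounted by R^5.
Enumerate all 2^5 = 32 price paths (U = up ×1.3, D = down ×0.87); each path with k up-moves has probability p*^k·(1−p*)^(5−k).
DDDDD: Ā=111.4432, payoff=60.0468, prob=0.002526
UDDDD: Ā=166.5243, payoff=4.9657, prob=0.005828
DUDDD: Ā=152.2483, payoff=19.2417, prob=0.005828
UUDDD: Ā=227.4974, payoff=0.0000, prob=0.013450
DDUDD: Ā=139.8281, payoff=31.6619, prob=0.005828
UDUDD: Ā=208.9386, payoff=0.0000, prob=0.013450
DUUDD: Ā=194.6626, payoff=0.0000, prob=0.013450
UUUDD: Ā=290.8751, payoff=0.0000, prob=0.031039
DDDUD: Ā=129.0226, payoff=42.4674, prob=0.005828
UDDUD: Ā=192.7924, payoff=0.0000, prob=0.013450
DUDUD: Ā=178.5164, payoff=0.0000, prob=0.013450
UUDUD: Ā=266.7487, payoff=0.0000, prob=0.031039
DDUUD: Ā=166.0963, payoff=5.3937, prob=0.013450
UDUUD: Ā=248.1899, payoff=0.0000, prob=0.031039
DUUUD: Ā=233.9139, payoff=0.0000, prob=0.031039
UUUUD: Ā=349.5265, payoff=0.0000, prob=0.071629
DDDDU: Ā=119.6218, payoff=51.8682, prob=0.005828
UDDDU: Ā=178.7453, payoff=0.0000, prob=0.013450
DUDDU: Ā=164.4693, payoff=7.0207, prob=0.013450
UUDDU: Ā=245.7587, payoff=0.0000, prob=0.031039
DDUDU: Ā=152.0492, payoff=19.4408, prob=0.013450
UDUDU: Ā=227.1999, payoff=0.0000, prob=0.031039
DUUDU: Ā=212.9239, payoff=0.0000, prob=0.031039
UUUDU: Ā=318.1621, payoff=0.0000, prob=0.071629
DDDUU: Ā=141.2437, payoff=30.2463, prob=0.013450
UDDUU: Ā=211.0537, payoff=0.0000, prob=0.031039
DUDUU: Ā=196.7777, payoff=0.0000, prob=0.031039
UUDUU: Ā=294.0357, payoff=0.0000, prob=0.071629
DDUUU: Ā=184.3576, payoff=0.0000, prob=0.031039
UDUUU: Ā=275.4769, payoff=0.0000, prob=0.071629
DUUUU: Ā=261.2009, payoff=0.0000, prob=0.071629
UUUUU: Ā=390.3002, payoff=0.0000, prob=0.165297
Price = Σ prob·payoff / R^5 = 1.862400 / 2.192448 = 0.8495

price = 0.8495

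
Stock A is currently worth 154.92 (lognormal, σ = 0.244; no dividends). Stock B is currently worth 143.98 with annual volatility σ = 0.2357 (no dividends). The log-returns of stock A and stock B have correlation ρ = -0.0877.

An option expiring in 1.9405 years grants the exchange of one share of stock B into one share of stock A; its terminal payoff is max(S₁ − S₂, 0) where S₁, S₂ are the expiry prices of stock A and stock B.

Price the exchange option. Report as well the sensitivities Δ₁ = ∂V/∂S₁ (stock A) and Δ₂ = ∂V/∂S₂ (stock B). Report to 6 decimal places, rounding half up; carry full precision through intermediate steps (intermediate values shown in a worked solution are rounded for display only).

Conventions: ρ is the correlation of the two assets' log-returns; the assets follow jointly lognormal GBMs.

σ_eff = √(σ₁² + σ₂² − 2ρσ₁σ₂) = √(0.244² + 0.2357² − 2·-0.0877·0.244·0.2357) = 0.353805
d₁ = (ln(S₁/S₂) + (q₂ − q₁ + σ_eff²/2)T) / (σ_eff√T) = (ln(154.92/143.98) + (0.0 − 0.0 + 0.062589)·1.9405) / 0.492857 = 0.395020
d₂ = d₁ − σ_eff√T = 0.395020 − 0.492857 = -0.097837
N(d₁) = 0.653586,  N(d₂) = 0.461031
V = S₁·e^{−q₁T}·N(d₁) − S₂·e^{−q₂T}·N(d₂) = 101.253540 − 66.379250 = 34.874290
Key observation: the rate r is irrelevant here: denominating values in stock B turns the exchange into a ratio option on S₁/S₂, and discounting at r drops out.
Δ₁ = e^{−q₁T}·N(d₁) = 0.653586;  Δ₂ = −e^{−q₂T}·N(d₂) = -0.461031

exchange price = 34.874290
Δ1 = 0.653586
Δ2 = -0.461031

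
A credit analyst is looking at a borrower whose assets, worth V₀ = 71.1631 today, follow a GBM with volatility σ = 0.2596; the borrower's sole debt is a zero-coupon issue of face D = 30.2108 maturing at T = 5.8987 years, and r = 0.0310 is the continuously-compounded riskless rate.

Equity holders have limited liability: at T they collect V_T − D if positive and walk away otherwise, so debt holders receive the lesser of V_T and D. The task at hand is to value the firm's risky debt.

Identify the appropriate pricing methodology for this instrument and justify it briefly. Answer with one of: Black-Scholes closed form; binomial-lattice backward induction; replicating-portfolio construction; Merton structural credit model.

Key observation: the question is about default risk generated by asset-value dynamics against a debt face of 30.2108 — the structural framework prices exactly that.

framework: Merton structural credit model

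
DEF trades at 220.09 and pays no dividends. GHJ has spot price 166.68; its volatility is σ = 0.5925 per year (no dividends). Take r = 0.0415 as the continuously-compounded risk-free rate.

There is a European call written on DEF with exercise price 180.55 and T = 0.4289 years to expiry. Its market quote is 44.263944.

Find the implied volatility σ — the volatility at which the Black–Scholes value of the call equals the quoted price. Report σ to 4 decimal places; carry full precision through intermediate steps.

sigma = 0.2557

At σ = 0.2557 the Black–Scholes value reproduces the quote:
σ√T = 0.2557·√0.4289 = 0.167459
d₁ = (ln(S/K) + (r+σ²/2)T) / (σ√T) = (ln(220.09/180.55) + (0.0415+0.2557²/2)·0.4289) / 0.167459 = (0.198029 + 0.031821) / 0.167459 = 1.372571
d₂ = d₁ − σ√T = 1.372571 − 0.167459 = 1.205111
e^{−rT} = 0.982358
N(d₁) = 0.915057,  N(d₂) = 0.885920
V = S·N(d₁) − K·e^{−rT}·N(d₂) = 201.394908 − 157.130963 = 44.263944 (the observed quote) — the price is monotone increasing in volatility, hence this σ is the only solution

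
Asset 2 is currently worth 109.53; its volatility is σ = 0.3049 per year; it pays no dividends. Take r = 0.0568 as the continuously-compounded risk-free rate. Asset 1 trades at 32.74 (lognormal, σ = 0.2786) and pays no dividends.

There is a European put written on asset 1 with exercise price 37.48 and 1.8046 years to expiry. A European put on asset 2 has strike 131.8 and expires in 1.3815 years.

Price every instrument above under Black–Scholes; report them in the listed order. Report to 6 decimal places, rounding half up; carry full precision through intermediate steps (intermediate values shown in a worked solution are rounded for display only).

[asset 1 put K=37.48]
σ√T = 0.2786·√1.8046 = 0.374258
d₁ = (ln(S/K) + (r+σ²/2)T) / (σ√T) = (ln(32.74/37.48) + (0.0568+0.2786²/2)·1.8046) / 0.374258 = (-0.135210 + 0.172536) / 0.374258 = 0.099733
d₂ = d₁ − σ√T = 0.099733 − 0.374258 = -0.274525
e^{−rT} = 0.902577
N(−d₁) = 0.460278,  N(−d₂) = 0.608159
price = K·e^{−rT}·N(−d₂) − S·N(−d₁) = 20.573172 − 15.069501 = 5.503671
[asset 2 put K=131.8]
σ√T = 0.3049·√1.3815 = 0.358371
d₁ = (ln(S/K) + (r+σ²/2)T) / (σ√T) = (ln(109.53/131.8) + (0.0568+0.3049²/2)·1.3815) / 0.358371 = (-0.185087 + 0.142684) / 0.358371 = -0.118322
d₂ = d₁ − σ√T = -0.118322 − 0.358371 = -0.476693
e^{−rT} = 0.924531
N(−d₁) = 0.547094,  N(−d₂) = 0.683210
price = K·e^{−rT}·N(−d₂) − S·N(−d₁) = 83.251213 − 59.923162 = 23.328051

price(asset 1 put K=37.48) = 5.503671
price(asset 2 put K=131.8) = 23.328051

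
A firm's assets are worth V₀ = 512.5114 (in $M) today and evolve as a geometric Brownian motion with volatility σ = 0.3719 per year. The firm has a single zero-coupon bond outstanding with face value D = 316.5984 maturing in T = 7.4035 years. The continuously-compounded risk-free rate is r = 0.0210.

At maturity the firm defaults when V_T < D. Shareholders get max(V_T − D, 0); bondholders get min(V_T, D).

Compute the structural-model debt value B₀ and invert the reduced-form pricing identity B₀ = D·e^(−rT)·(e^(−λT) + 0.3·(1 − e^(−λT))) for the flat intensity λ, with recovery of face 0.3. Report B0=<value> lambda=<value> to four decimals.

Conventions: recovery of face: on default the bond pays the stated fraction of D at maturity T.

B0=214.4773 lambda=0.0478

Work the structural quantities from V₀ = 512.5114 against face 316.5984:
d₁ = [ln(V₀/D) + (r + σ²/2)T] / (σ√T)
   = [ln(512.5114/316.5984) + (0.0210 + 0.5·0.3719²)·7.4035] / (0.3719·√7.4035)
   = [0.481689 + 0.667461] / 1.011917 = 1.135617
d₂ = d₁ − σ√T = 1.135617 − 1.011917 = 0.123701
N(d₁) = 0.871942,  N(d₂) = 0.549224,  e^(−rT) = 0.856010
E₀ = V₀·N(d₁) − D·e^(−rT)·N(d₂)
   = 512.5114·0.871942 − 316.5984·0.856010·0.549224 = 298.034132
B₀ = V₀ − E₀ = 512.5114 − 298.034132 = 214.477268
e^(−λT) = (B₀·e^(rT)/D − 0.3)/(1 − 0.3) = (214.4773·1.168211/316.5984 − 0.3)/0.7 = 0.70199442
λ = −ln(0.70199442)/7.4035 = 0.047792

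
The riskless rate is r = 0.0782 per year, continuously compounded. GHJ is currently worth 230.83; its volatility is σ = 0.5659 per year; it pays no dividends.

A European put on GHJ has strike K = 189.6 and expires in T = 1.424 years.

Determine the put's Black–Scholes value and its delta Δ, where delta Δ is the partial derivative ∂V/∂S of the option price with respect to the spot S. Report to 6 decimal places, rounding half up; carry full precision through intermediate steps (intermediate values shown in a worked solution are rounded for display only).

price = 27.491519
Δ = -0.213620

σ√T = 0.5659·√1.424 = 0.675297
d₁ = (ln(S/K) + (r+σ²/2)T) / (σ√T) = (ln(230.83/189.6) + (0.0782+0.5659²/2)·1.424) / 0.675297 = (0.196765 + 0.339370) / 0.675297 = 0.793924
d₂ = d₁ − σ√T = 0.793924 − 0.675297 = 0.118628
e^{−rT} = 0.894619
N(−d₁) = 0.213620,  N(−d₂) = 0.452785
Put price V = K·e^{−rT}·N(−d₂) − S·N(−d₁) = 76.801360 − 49.309841 = 27.491519
Δ = −N(−d₁) = -0.213620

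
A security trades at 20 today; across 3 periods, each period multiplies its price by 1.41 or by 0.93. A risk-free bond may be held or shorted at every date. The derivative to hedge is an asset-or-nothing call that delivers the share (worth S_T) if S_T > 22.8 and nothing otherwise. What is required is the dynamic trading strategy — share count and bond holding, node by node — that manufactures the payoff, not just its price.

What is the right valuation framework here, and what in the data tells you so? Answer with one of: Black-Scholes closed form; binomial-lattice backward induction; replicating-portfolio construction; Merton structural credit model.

Key observation: since the answer must list Δ and B at each node of the 1.41/0.93 lattice on 20, the replicating-portfolio method — solving the two-state system at every node — is the one that applies.

framework: replicating-portfolio construction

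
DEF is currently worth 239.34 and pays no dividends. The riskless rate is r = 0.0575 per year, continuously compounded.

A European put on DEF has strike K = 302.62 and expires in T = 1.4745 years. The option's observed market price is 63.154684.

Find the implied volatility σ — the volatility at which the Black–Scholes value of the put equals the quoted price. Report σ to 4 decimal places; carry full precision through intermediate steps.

At σ = 0.3295 the Black–Scholes value reproduces the quote:
σ√T = 0.3295·√1.4745 = 0.400109
d₁ = (ln(S/K) + (r+σ²/2)T) / (σ√T) = (ln(239.34/302.62) + (0.0575+0.3295²/2)·1.4745) / 0.400109 = (-0.234593 + 0.164827) / 0.400109 = -0.174367
d₂ = d₁ − σ√T = -0.174367 − 0.400109 = -0.574475
e^{−rT} = 0.918711
N(−d₁) = 0.569211,  N(−d₂) = 0.717177
V = K·e^{−rT}·N(−d₂) − S·N(−d₁) = 199.389728 − 136.235044 = 63.154684 (matching the quote); vega is positive throughout, so no other σ reproduces this price

sigma = 0.3295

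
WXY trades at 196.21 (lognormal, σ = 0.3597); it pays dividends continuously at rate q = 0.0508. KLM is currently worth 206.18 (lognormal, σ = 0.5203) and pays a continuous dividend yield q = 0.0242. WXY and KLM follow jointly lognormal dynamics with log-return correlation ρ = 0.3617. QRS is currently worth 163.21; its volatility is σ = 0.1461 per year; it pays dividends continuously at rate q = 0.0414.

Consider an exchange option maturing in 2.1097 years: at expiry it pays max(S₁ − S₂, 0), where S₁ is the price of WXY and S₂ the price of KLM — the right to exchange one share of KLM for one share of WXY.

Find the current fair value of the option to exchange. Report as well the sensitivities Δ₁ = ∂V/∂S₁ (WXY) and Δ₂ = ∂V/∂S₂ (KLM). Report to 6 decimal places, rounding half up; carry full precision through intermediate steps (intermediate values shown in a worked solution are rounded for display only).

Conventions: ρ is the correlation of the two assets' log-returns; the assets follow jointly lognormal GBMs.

exchange price = 44.907390
Δ1 = 0.531675
Δ2 = -0.288158

σ_eff = √(σ₁² + σ₂² − 2ρσ₁σ₂) = √(0.3597² + 0.5203² − 2·0.3617·0.3597·0.5203) = 0.514500
d₁ = (ln(S₁/S₂) + (q₂ − q₁ + σ_eff²/2)T) / (σ_eff√T) = (ln(196.21/206.18) + (0.0242 − 0.0508 + 0.132355)·2.1097) / 0.747302 = 0.232233
d₂ = d₁ − σ_eff√T = 0.232233 − 0.747302 = -0.515069
N(d₁) = 0.591821,  N(d₂) = 0.303252
V = S₁·e^{−q₁T}·N(d₁) − S₂·e^{−q₂T}·N(d₂) = 104.319909 − 59.412519 = 44.907390
Key observation: the rate r is irrelevant here: denominating values in KLM turns the exchange into a ratio option on S₁/S₂, and discounting at r drops out.
Δ₁ = e^{−q₁T}·N(d₁) = 0.531675;  Δ₂ = −e^{−q₂T}·N(d₂) = -0.288158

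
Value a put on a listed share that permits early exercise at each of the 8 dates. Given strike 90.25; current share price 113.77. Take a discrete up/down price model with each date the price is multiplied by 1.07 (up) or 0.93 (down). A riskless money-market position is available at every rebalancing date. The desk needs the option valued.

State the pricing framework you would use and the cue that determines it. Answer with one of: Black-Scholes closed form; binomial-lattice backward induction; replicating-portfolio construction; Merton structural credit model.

Key observation: the put (strike 90.25 on spot 113.77) is American-style on a 8-step discrete price model, so the early-exercise decision at every node requires stepwise backward valuation — a closed form cannot price the exercise right.

framework: binomial-lattice backward induction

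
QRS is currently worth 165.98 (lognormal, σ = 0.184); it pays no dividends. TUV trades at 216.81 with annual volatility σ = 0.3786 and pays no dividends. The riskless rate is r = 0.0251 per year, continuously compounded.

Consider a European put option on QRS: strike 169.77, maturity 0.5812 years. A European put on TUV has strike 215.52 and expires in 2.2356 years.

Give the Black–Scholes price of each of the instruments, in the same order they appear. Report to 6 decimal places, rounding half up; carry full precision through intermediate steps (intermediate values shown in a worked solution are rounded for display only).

[QRS put K=169.77]
σ√T = 0.184·√0.5812 = 0.140275
d₁ = (ln(S/K) + (r+σ²/2)T) / (σ√T) = (ln(165.98/169.77) + (0.0251+0.184²/2)·0.5812) / 0.140275 = (-0.022577 + 0.024427) / 0.140275 = 0.013184
d₂ = d₁ − σ√T = 0.013184 − 0.140275 = -0.127091
e^{−rT} = 0.985518
N(−d₁) = 0.494740,  N(−d₂) = 0.550566
price = K·e^{−rT}·N(−d₂) − S·N(−d₁) = 92.115915 − 82.117025 = 9.998890
[TUV put K=215.52]
σ√T = 0.3786·√2.2356 = 0.566080
d₁ = (ln(S/K) + (r+σ²/2)T) / (σ√T) = (ln(216.81/215.52) + (0.0251+0.3786²/2)·2.2356) / 0.566080 = (0.005968 + 0.216337) / 0.566080 = 0.392709
d₂ = d₁ − σ√T = 0.392709 − 0.566080 = -0.173371
e^{−rT} = 0.945432
N(−d₁) = 0.347267,  N(−d₂) = 0.568820
price = K·e^{−rT}·N(−d₂) − S·N(−d₁) = 115.902487 − 75.291035 = 40.611451

price(QRS put K=169.77) = 9.998890
price(TUV put K=215.52) = 40.611451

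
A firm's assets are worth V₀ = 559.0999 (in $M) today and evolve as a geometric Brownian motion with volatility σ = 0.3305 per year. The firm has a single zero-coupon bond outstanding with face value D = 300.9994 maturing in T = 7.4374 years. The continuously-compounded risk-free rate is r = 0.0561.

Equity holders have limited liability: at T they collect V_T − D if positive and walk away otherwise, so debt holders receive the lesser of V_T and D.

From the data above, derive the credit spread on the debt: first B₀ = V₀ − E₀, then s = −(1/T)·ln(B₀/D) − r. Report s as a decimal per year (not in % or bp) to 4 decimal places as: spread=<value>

spread=0.0124

Apply the equity-as-call identities (strike 300.9994, horizon 7.4374 years):
d₁ = [ln(V₀/D) + (r + σ²/2)T] / (σ√T)
   = [ln(559.0999/300.9994) + (0.0561 + 0.5·0.3305²)·7.4374] / (0.3305·√7.4374)
   = [0.619220 + 0.823433] / 0.901326 = 1.600589
d₂ = d₁ − σ√T = 1.600589 − 0.901326 = 0.699262
N(d₁) = 0.945266,  N(d₂) = 0.757806,  e^(−rT) = 0.658864
E₀ = V₀·N(d₁) − D·e^(−rT)·N(d₂)
   = 559.0999·0.945266 − 300.9994·0.658864·0.757806 = 378.211799
B₀ = V₀ − E₀ = 559.0999 − 378.211799 = 180.888101
spread = −(1/T)·ln(B₀/D) − r = −(1/7.4374)·ln(180.888101/300.9994) − 0.0561 = 0.01236877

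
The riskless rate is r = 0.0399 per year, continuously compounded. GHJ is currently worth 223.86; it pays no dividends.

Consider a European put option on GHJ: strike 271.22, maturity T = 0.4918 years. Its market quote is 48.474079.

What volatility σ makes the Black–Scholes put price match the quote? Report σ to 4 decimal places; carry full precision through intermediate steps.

sigma = 0.3089

At σ = 0.3089 the Black–Scholes value reproduces the quote:
σ√T = 0.3089·√0.4918 = 0.216627
d₁ = (ln(S/K) + (r+σ²/2)T) / (σ√T) = (ln(223.86/271.22) + (0.0399+0.3089²/2)·0.4918) / 0.216627 = (-0.191909 + 0.043086) / 0.216627 = -0.687002
d₂ = d₁ − σ√T = -0.687002 − 0.216627 = -0.903629
e^{−rT} = 0.980568
N(−d₁) = 0.753959,  N(−d₂) = 0.816904
V = K·e^{−rT}·N(−d₂) − S·N(−d₁) = 217.255400 − 168.781321 = 48.474079 (the quoted price), and the Black–Scholes price is strictly increasing in σ, so σ is unique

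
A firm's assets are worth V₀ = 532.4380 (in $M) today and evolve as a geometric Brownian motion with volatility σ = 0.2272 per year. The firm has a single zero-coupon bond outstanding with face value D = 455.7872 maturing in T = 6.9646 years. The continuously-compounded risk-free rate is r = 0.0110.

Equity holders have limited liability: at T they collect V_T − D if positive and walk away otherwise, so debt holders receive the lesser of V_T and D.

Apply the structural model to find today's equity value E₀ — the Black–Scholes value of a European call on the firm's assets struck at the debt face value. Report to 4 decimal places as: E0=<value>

E0=175.6470

Equity is a call on the firm's assets struck at D = 455.7872:
d₁ = [ln(V₀/D) + (r + σ²/2)T] / (σ√T)
   = [ln(532.4380/455.7872) + (0.0110 + 0.5·0.2272²)·6.9646] / (0.2272·√6.9646)
   = [0.155440 + 0.256366] / 0.599593 = 0.686811
d₂ = d₁ − σ√T = 0.686811 − 0.599593 = 0.087218
N(d₁) = 0.753899,  N(d₂) = 0.534751,  e^(−rT) = 0.926250
E₀ = V₀·N(d₁) − D·e^(−rT)·N(d₂)
   = 532.4380·0.753899 − 455.7872·0.926250·0.534751 = 175.647046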